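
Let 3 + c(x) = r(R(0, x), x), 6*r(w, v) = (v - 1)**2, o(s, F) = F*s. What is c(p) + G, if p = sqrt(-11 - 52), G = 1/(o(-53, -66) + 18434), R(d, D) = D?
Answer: -877277/65796 - I*sqrt(7) ≈ -13.333 - 2.6458*I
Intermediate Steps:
G = 1/21932 (G = 1/(-66*(-53) + 18434) = 1/(3498 + 18434) = 1/21932 ≈ 4.5595e-5)
p = 3*I*sqrt(7) (p = sqrt(-63) = 3*I*sqrt(7) ≈ 7.9373*I)
r(w, v) = (-1 + v)**2/6 (r(w, v) = (v - 1)**2/6 = (-1 + v)**2/6)
c(x) = -3 + (-1 + x)**2/6
c(p) + G = (-3 + (-1 + 3*I*sqrt(7))**2/6) + 1/21932 = -65795/21932 + (-1 + 3*I*sqrt(7))**2/6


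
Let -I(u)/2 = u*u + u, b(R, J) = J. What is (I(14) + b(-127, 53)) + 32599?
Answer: 32232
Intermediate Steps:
I(u) = -2*u - 2*u**2 (I(u) = -2*(u*u + u) = -2*(u**2 + u) = -2*(u + u**2) = -2*u - 2*u**2)
(I(14) + b(-127, 53)) + 32599 = (-2*14*(1 + 14) + 53) + 32599 = (-2*14*15 + 53) + 32599 = (-420 + 53) + 32599 = -367 + 32599 = 32232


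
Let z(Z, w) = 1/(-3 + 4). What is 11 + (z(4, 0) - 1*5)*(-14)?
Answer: 67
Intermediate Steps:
z(Z, w) = 1 (z(Z, w) = 1/1 = 1)
11 + (z(4, 0) - 1*5)*(-14) = 11 + (1 - 1*5)*(-14) = 11 + (1 - 5)*(-14) = 11 - 4*(-14) = 11 + 56 = 67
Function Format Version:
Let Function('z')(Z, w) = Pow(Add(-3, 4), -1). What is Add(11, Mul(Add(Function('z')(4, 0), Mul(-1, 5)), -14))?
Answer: 67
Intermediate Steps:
Function('z')(Z, w) = 1 (Function('z')(Z, w) = Pow(1, -1) = 1)
Add(11, Mul(Add(Function('z')(4, 0), Mul(-1, 5)), -14)) = Add(11, Mul(Add(1, Mul(-1, 5)), -14)) = Add(11, Mul(Add(1, -5), -14)) = Add(11, Mul(-4, -14)) = Add(11, 56) = 67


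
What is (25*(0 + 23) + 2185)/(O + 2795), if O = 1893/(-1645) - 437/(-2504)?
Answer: 3789553600/3836269131 ≈ 0.98782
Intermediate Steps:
O = -4021207/4119080 (O = 1893*(-1/1645) - 437*(-1/2504) = -1893/1645 + 437/2504 = -4021207/4119080 ≈ -0.97624)
(25*(0 + 23) + 2185)/(O + 2795) = (25*(0 + 23) + 2185)/(-4021207/4119080 + 2795) = (25*23 + 2185)/(11508807393/4119080) = (575 + 2185)*(4119080/11508807393) = 2760*(4119080/11508807393) = 3789553600/3836269131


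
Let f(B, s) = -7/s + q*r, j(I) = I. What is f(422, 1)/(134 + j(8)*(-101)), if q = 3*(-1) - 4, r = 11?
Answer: 42/337 ≈ 0.12463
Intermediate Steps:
q = -7 (q = -3 - 4 = -7)
f(B, s) = -77 - 7/s (f(B, s) = -7/s - 7*11 = -7/s - 77 = -77 - 7/s)
f(422, 1)/(134 + j(8)*(-101)) = (-77 - 7/1)/(134 + 8*(-101)) = (-77 - 7*1)/(134 - 808) = (-77 - 7)/(-674) = -84*(-1/674) = 42/337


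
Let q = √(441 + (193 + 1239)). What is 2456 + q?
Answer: 2456 + √1873 ≈ 2499.3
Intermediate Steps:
q = √1873 (q = √(441 + 1432) = √1873 ≈ 43.278)
2456 + q = 2456 + √1873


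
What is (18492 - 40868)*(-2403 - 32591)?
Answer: 783025744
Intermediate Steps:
(18492 - 40868)*(-2403 - 32591) = -22376*(-34994) = 783025744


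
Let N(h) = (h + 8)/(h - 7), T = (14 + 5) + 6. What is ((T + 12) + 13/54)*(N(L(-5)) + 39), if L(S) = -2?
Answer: 231265/162 ≈ 1427.6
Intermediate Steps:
T = 25 (T = 19 + 6 = 25)
N(h) = (8 + h)/(-7 + h)
((T + 12) + 13/54)*(N(L(-5)) + 39) = ((25 + 12) + 13/54)*((8 - 2)/(-7 - 2) + 39) = (37 + 13*(1/54))*(6/(-9) + 39) = (37 + 13/54)*(-1/9*6 + 39) = 2011*(-2/3 + 39)/54 = (2011/54)*(115/3) = 231265/162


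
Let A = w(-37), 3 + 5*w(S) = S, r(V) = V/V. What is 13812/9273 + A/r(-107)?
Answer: -20124/3091 ≈ -6.5105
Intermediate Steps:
r(V) = 1
w(S) = -⅗ + S/5
A = -8 (A = -⅗ + (⅕)*(-37) = -⅗ - 37/5 = -8)
13812/9273 + A/r(-107) = 13812/9273 - 8/1 = 13812*(1/9273) - 8*1 = 4604/3091 - 8 = -20124/3091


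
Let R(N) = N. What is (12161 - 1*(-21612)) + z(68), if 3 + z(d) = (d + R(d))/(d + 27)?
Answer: 3208286/95 ≈ 33771.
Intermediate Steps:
z(d) = -3 + 2*d/(27 + d) (z(d) = -3 + (d + d)/(d + 27) = -3 + (2*d)/(27 + d) = -3 + 2*d/(27 + d))
(12161 - 1*(-21612)) + z(68) = (12161 - 1*(-21612)) + (-81 - 1*68)/(27 + 68) = (12161 + 21612) + (-81 - 68)/95 = 33773 + (1/95)*(-149) = 33773 - 149/95 = 3208286/95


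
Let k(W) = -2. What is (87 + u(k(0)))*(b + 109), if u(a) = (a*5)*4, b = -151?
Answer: -1974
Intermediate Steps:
u(a) = 20*a (u(a) = (5*a)*4 = 20*a)
(87 + u(k(0)))*(b + 109) = (87 + 20*(-2))*(-151 + 109) = (87 - 40)*(-42) = 47*(-42) = -1974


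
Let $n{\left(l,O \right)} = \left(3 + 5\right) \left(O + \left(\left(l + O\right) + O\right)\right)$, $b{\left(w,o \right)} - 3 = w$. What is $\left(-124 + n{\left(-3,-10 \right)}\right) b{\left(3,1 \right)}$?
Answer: $-2328$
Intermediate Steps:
$b{\left(w,o \right)} = 3 + w$
$n{\left(l,O \right)} = 8 l + 24 O$ ($n{\left(l,O \right)} = 8 \left(O + \left(\left(O + l\right) + O\right)\right) = 8 \left(O + \left(l + 2 O\right)\right) = 8 \left(l + 3 O\right) = 8 l + 24 O$)
$\left(-124 + n{\left(-3,-10 \right)}\right) b{\left(3,1 \right)} = \left(-124 + \left(8 \left(-3\right) + 24 \left(-10\right)\right)\right) \left(3 + 3\right) = \left(-124 - 264\right) 6 = \left(-388\right) 6 = -2328$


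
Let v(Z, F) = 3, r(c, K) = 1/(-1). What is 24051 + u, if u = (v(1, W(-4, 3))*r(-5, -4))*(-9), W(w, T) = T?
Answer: 24078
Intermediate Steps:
r(c, K) = -1
u = 27 (u = (3*(-1))*(-9) = -3*(-9) = 27)
24051 + u = 24051 + 27 = 24078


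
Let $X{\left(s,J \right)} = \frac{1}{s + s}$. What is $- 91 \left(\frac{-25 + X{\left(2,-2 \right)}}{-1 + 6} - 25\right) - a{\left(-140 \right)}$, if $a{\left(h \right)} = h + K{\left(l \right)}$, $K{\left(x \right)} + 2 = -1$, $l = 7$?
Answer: $\frac{57369}{20} \approx 2868.4$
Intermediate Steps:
$K{\left(x \right)} = -3$ ($K{\left(x \right)} = -2 - 1 = -3$)
$X{\left(s,J \right)} = \frac{1}{2 s}$
$a{\left(h \right)} = -3 + h$ ($a{\left(h \right)} = h - 3 = -3 + h$)
$- 91 \left(\frac{-25 + X{\left(2,-2 \right)}}{-1 + 6} - 25\right) - a{\left(-140 \right)} = - 91 \left(\frac{-25 + \frac{1}{2 \cdot 2}}{-1 + 6} - 25\right) - \left(-3 - 140\right) = - 91 \left(\frac{-25 + \frac{1}{2} \cdot \frac{1}{2}}{5} - 25\right) - -143 = - 91 \left(\left(-25 + \frac{1}{4}\right) \frac{1}{5} - 25\right) + 143 = - 91 \left(\left(- \frac{99}{4}\right) \frac{1}{5} - 25\right) + 143 = - 91 \left(- \frac{99}{20} - 25\right) + 143 = \left(-91\right) \left(- \frac{599}{20}\right) + 143 = \frac{54509}{20} + 143 = \frac{57369}{20}$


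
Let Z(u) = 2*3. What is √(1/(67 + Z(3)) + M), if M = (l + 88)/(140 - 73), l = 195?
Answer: √101370866/4891 ≈ 2.0585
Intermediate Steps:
Z(u) = 6
M = 283/67 (M = (195 + 88)/(140 - 73) = 283/67 ≈ 4.2239)
√(1/(67 + Z(3)) + M) = √(1/(67 + 6) + 283/67) = √(1/73 + 283/67) = √(20726/4891) = √101370866/4891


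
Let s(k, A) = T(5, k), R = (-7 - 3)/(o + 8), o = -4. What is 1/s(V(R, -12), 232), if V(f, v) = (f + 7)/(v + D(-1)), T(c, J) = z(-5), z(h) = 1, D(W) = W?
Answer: 1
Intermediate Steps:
R = -5/2 (R = (-7 - 3)/(-4 + 8) = -10/4 = -10*¼ = -5/2 ≈ -2.5000)
T(c, J) = 1
V(f, v) = (7 + f)/(-1 + v) (V(f, v) = (f + 7)/(v - 1) = (7 + f)/(-1 + v))
s(k, A) = 1
1/s(V(R, -12), 232) = 1/1 = 1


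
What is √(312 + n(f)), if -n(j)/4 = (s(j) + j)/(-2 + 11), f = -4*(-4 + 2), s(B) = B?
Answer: 14*√14/3 ≈ 17.461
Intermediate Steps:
f = 8 (f = -4*(-2) = 8)
n(j) = -8*j/9 (n(j) = -4*(j + j)/(-2 + 11) = -4*2*j/9 = -8*j/9)
√(312 + n(f)) = √(312 - 8/9*8) = √(312 - 64/9) = √(2744/9) = 14*√14/3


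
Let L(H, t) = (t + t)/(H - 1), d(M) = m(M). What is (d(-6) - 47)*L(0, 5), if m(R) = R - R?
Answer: 470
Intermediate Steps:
m(R) = 0
d(M) = 0
L(H, t) = 2*t/(-1 + H) (L(H, t) = (2*t)/(-1 + H) = 2*t/(-1 + H))
(d(-6) - 47)*L(0, 5) = (0 - 47)*(2*5/(-1 + 0)) = -94*5/(-1) = -94*5*(-1) = -47*(-10) = 470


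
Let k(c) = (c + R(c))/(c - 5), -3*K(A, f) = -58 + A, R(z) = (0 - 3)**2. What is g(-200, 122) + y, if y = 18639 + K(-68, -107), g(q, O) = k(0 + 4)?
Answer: 18668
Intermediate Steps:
R(z) = 9 (R(z) = (-3)**2 = 9)
K(A, f) = 58/3 - A/3 (K(A, f) = -(-58 + A)/3 = 58/3 - A/3)
k(c) = (9 + c)/(-5 + c) (k(c) = (c + 9)/(c - 5) = (9 + c)/(-5 + c))
g(q, O) = -13 (g(q, O) = (9 + (0 + 4))/(-5 + (0 + 4)) = (9 + 4)/(-5 + 4) = 13/(-1) = -1*13 = -13)
y = 18681 (y = 18639 + (58/3 - 1/3*(-68)) = 18639 + (58/3 + 68/3) = 18639 + 42 = 18681)
g(-200, 122) + y = -13 + 18681 = 18668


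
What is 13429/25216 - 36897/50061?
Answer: -86041861/420779392 ≈ -0.20448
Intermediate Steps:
13429/25216 - 36897/50061 = 13429*(1/25216) - 36897*1/50061 = 13429/25216 - 12299/16687 = -86041861/420779392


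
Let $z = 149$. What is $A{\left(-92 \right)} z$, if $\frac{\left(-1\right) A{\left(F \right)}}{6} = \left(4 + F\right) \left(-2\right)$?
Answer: $-157344$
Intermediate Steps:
$A{\left(F \right)} = 48 + 12 F$ ($A{\left(F \right)} = - 6 \left(4 + F\right) \left(-2\right) = - 6 \left(-8 - 2 F\right) = 48 + 12 F$)
$A{\left(-92 \right)} z = \left(48 + 12 \left(-92\right)\right) 149 = \left(48 - 1104\right) 149 = \left(-1056\right) 149 = -157344$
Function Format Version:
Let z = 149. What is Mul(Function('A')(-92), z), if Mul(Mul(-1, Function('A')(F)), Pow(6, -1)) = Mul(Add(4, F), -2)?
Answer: -157344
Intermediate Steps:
Function('A')(F) = Add(48, Mul(12, F)) (Function('A')(F) = Mul(-6, Mul(Add(4, F), -2)) = Mul(-6, Add(-8, Mul(-2, F))) = Add(48, Mul(12, F)))
Mul(Function('A')(-92), z) = Mul(Add(48, Mul(12, -92)), 149) = Mul(Add(48, -1104), 149) = Mul(-1056, 149) = -157344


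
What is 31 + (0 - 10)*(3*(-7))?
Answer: 241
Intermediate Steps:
31 + (0 - 10)*(3*(-7)) = 31 - 10*(-21) = 31 + 210 = 241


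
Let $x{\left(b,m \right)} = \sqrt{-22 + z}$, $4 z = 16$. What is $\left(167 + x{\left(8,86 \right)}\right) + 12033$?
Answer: $12200 + 3 i \sqrt{2} \approx 12200.0 + 4.2426 i$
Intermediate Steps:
$z = 4$ ($z = \frac{1}{4} \cdot 16 = 4$)
$x{\left(b,m \right)} = 3 i \sqrt{2}$ ($x{\left(b,m \right)} = \sqrt{-22 + 4} = \sqrt{-18} = 3 i \sqrt{2}$)
$\left(167 + x{\left(8,86 \right)}\right) + 12033 = \left(167 + 3 i \sqrt{2}\right) + 12033 = 12200 + 3 i \sqrt{2}$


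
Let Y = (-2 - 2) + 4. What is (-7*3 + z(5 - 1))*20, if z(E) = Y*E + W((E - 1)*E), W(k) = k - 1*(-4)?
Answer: -100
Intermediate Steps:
Y = 0 (Y = -4 + 4 = 0)
W(k) = 4 + k (W(k) = k + 4 = 4 + k)
z(E) = 4 + E*(-1 + E) (z(E) = 0*E + (4 + (E - 1)*E) = 0 + (4 + (-1 + E)*E) = 0 + (4 + E*(-1 + E)) = 4 + E*(-1 + E))
(-7*3 + z(5 - 1))*20 = (-7*3 + (4 + (5 - 1)*(-1 + (5 - 1))))*20 = (-21 + (4 + 4*(-1 + 4)))*20 = (-21 + (4 + 4*3))*20 = (-21 + (4 + 12))*20 = (-21 + 16)*20 = -5*20 = -100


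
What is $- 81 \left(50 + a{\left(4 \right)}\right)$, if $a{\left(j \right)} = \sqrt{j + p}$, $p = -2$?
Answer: $-4050 - 81 \sqrt{2} \approx -4164.6$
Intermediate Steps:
$a{\left(j \right)} = \sqrt{-2 + j}$ ($a{\left(j \right)} = \sqrt{j - 2} = \sqrt{-2 + j}$)
$- 81 \left(50 + a{\left(4 \right)}\right) = - 81 \left(50 + \sqrt{-2 + 4}\right) = - 81 \left(50 + \sqrt{2}\right) = -4050 - 81 \sqrt{2}$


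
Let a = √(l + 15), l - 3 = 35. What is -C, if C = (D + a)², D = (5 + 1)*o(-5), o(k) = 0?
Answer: -53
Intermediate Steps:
l = 38 (l = 3 + 35 = 38)
a = √53 (a = √(38 + 15) = √53 ≈ 7.2801)
D = 0 (D = (5 + 1)*0 = 6*0 = 0)
C = 53 (C = (0 + √53)² = (√53)² = 53)
-C = -1*53 = -53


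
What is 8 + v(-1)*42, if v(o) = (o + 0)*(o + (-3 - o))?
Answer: 134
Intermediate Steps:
v(o) = -3*o (v(o) = o*(-3) = -3*o)
8 + v(-1)*42 = 8 - 3*(-1)*42 = 8 + 3*42 = 8 + 126 = 134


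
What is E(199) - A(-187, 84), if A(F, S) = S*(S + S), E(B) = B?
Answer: -13913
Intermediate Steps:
A(F, S) = 2*S² (A(F, S) = S*(2*S) = 2*S²)
E(199) - A(-187, 84) = 199 - 2*84² = 199 - 2*7056 = 199 - 1*14112 = 199 - 14112 = -13913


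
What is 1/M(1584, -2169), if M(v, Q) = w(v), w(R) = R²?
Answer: 1/2509056 ≈ 3.9856e-7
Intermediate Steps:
M(v, Q) = v²
1/M(1584, -2169) = 1/(1584²) = 1/2509056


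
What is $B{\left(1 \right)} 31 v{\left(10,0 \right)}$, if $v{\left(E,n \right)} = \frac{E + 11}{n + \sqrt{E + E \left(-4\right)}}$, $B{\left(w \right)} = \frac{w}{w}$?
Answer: $- \frac{217 i \sqrt{30}}{10} \approx - 118.86 i$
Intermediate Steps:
$B{\left(w \right)} = 1$
$v{\left(E,n \right)} = \frac{11 + E}{n + \sqrt{3} \sqrt{- E}}$ ($v{\left(E,n \right)} = \frac{11 + E}{n + \sqrt{E - 4 E}} = \frac{11 + E}{n + \sqrt{- 3 E}} = \frac{11 + E}{n + \sqrt{3} \sqrt{- E}}$)
$B{\left(1 \right)} 31 v{\left(10,0 \right)} = 1 \cdot 31 \frac{11 + 10}{0 + \sqrt{3} \sqrt{\left(-1\right) 10}} = 31 \frac{1}{0 + \sqrt{3} \sqrt{-10}} \cdot 21 = 31 \frac{1}{0 + \sqrt{3} i \sqrt{10}} \cdot 21 = 31 \frac{1}{0 + i \sqrt{30}} \cdot 21 = 31 \frac{1}{i \sqrt{30}} \cdot 21 = 31 - \frac{i \sqrt{30}}{30} \cdot 21 = 31 \left(- \frac{7 i \sqrt{30}}{10}\right) = - \frac{217 i \sqrt{30}}{10}$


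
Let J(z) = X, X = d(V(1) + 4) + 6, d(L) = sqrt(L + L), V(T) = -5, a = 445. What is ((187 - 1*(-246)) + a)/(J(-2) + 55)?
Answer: 53558/3723 - 878*I*sqrt(2)/3723 ≈ 14.386 - 0.33352*I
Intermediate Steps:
d(L) = sqrt(2)*sqrt(L) (d(L) = sqrt(2*L) = sqrt(2)*sqrt(L))
X = 6 + I*sqrt(2) (X = sqrt(2)*sqrt(-5 + 4) + 6 = sqrt(2)*sqrt(-1) + 6 = sqrt(2)*I + 6 = I*sqrt(2) + 6 = 6 + I*sqrt(2) ≈ 6.0 + 1.4142*I)
J(z) = 6 + I*sqrt(2)
((187 - 1*(-246)) + a)/(J(-2) + 55) = ((187 - 1*(-246)) + 445)/((6 + I*sqrt(2)) + 55) = ((187 + 246) + 445)/(61 + I*sqrt(2)) = (433 + 445)/(61 + I*sqrt(2)) = 878/(61 + I*sqrt(2))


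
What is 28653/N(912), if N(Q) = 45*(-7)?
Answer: -9551/105 ≈ -90.962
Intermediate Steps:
N(Q) = -315
28653/N(912) = 28653/(-315) = 28653*(-1/315) = -9551/105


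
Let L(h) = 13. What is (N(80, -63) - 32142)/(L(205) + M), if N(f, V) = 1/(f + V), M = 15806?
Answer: -546413/268923 ≈ -2.0319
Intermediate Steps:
N(f, V) = 1/(V + f)
(N(80, -63) - 32142)/(L(205) + M) = (1/(-63 + 80) - 32142)/(13 + 15806) = (1/17 - 32142)/15819 = (1/17 - 32142)*(1/15819) = -546413/17*1/15819 = -546413/268923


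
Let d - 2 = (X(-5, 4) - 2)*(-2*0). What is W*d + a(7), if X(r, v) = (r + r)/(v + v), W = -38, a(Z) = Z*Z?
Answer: -27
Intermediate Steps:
a(Z) = Z²
X(r, v) = r/v (X(r, v) = (2*r)/((2*v)) = (2*r)*(1/(2*v)) = r/v)
d = 2 (d = 2 + (-5/4 - 2)*(-2*0) = 2 + (-5*¼ - 2)*0 = 2 + (-5/4 - 2)*0 = 2 - 13/4*0 = 2 + 0 = 2)
W*d + a(7) = -38*2 + 7² = -76 + 49 = -27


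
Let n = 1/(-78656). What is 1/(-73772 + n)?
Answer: -78656/5802610433 ≈ -1.3555e-5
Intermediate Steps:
n = -1/78656 ≈ -1.2714e-5
1/(-73772 + n) = 1/(-73772 - 1/78656) = 1/(-5802610433/78656) = -78656/5802610433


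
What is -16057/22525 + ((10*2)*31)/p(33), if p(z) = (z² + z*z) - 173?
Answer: -3645757/9032525 ≈ -0.40363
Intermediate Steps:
p(z) = -173 + 2*z² (p(z) = (z² + z²) - 173 = 2*z² - 173 = -173 + 2*z²)
-16057/22525 + ((10*2)*31)/p(33) = -16057/22525 + ((10*2)*31)/(-173 + 2*33²) = -16057*1/22525 + (20*31)/(-173 + 2*1089) = -16057/22525 + 620/(-173 + 2178) = -16057/22525 + 620/2005 = -16057/22525 + 620*(1/2005) = -16057/22525 + 124/401 = -3645757/9032525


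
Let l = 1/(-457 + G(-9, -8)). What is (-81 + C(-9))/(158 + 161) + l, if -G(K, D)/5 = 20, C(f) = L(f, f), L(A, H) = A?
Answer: -50449/177683 ≈ -0.28393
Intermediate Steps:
C(f) = f
G(K, D) = -100 (G(K, D) = -5*20 = -100)
l = -1/557 (l = 1/(-457 - 100) = 1/(-557) = -1/557 ≈ -0.0017953)
(-81 + C(-9))/(158 + 161) + l = (-81 - 9)/(158 + 161) - 1/557 = -90/319 - 1/557 = -50449/177683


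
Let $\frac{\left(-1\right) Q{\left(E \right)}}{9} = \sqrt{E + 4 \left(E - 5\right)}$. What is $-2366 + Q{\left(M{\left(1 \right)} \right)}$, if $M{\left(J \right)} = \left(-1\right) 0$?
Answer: $-2366 - 18 i \sqrt{5} \approx -2366.0 - 40.249 i$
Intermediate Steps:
$M{\left(J \right)} = 0$
$Q{\left(E \right)} = - 9 \sqrt{-20 + 5 E}$ ($Q{\left(E \right)} = - 9 \sqrt{E + 4 \left(E - 5\right)} = - 9 \sqrt{E + 4 \left(-5 + E\right)} = - 9 \sqrt{E + \left(-20 + 4 E\right)} = - 9 \sqrt{-20 + 5 E}$)
$-2366 + Q{\left(M{\left(1 \right)} \right)} = -2366 - 9 \sqrt{-20 + 5 \cdot 0} = -2366 - 9 \sqrt{-20 + 0} = -2366 - 9 \sqrt{-20} = -2366 - 9 \cdot 2 i \sqrt{5} = -2366 - 18 i \sqrt{5}$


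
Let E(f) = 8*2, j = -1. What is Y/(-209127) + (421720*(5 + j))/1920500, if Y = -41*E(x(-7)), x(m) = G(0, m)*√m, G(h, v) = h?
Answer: 17701600088/20081420175 ≈ 0.88149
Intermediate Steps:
x(m) = 0 (x(m) = 0*√m = 0)
E(f) = 16
Y = -656 (Y = -41*16 = -656)
Y/(-209127) + (421720*(5 + j))/1920500 = -656/(-209127) + (421720*(5 - 1))/1920500 = -656*(-1/209127) + (421720*4)*(1/1920500) = 656/209127 + 1686880*(1/1920500) = 656/209127 + 84344/96025 = 17701600088/20081420175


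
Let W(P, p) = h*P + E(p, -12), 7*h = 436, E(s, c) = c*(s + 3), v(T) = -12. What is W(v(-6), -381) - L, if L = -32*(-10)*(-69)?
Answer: 181080/7 ≈ 25869.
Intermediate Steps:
E(s, c) = c*(3 + s)
h = 436/7 (h = (⅐)*436 = 436/7 ≈ 62.286)
L = -22080 (L = 320*(-69) = -22080)
W(P, p) = -36 - 12*p + 436*P/7 (W(P, p) = 436*P/7 - 12*(3 + p) = 436*P/7 + (-36 - 12*p) = -36 - 12*p + 436*P/7)
W(v(-6), -381) - L = (-36 - 12*(-381) + (436/7)*(-12)) - 1*(-22080) = (-36 + 4572 - 5232/7) + 22080 = 26520/7 + 22080 = 181080/7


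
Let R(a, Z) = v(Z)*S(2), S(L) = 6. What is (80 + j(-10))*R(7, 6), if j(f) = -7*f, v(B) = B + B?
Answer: 10800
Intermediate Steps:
v(B) = 2*B
R(a, Z) = 12*Z (R(a, Z) = (2*Z)*6 = 12*Z)
(80 + j(-10))*R(7, 6) = (80 - 7*(-10))*(12*6) = (80 + 70)*72 = 150*72 = 10800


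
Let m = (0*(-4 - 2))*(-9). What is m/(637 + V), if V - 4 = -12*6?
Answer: 0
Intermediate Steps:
V = -68 (V = 4 - 12*6 = 4 - 72 = -68)
m = 0 (m = (0*(-6))*(-9) = 0*(-9) = 0)
m/(637 + V) = 0/(637 - 68) = 0/569 = 0*(1/569) = 0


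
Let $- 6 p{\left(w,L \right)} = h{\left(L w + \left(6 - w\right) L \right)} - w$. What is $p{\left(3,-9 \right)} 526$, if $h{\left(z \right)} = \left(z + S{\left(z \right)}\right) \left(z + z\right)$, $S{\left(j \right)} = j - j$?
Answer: $-511009$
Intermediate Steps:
$S{\left(j \right)} = 0$
$h{\left(z \right)} = 2 z^{2}$ ($h{\left(z \right)} = \left(z + 0\right) \left(z + z\right) = z 2 z = 2 z^{2}$)
$p{\left(w,L \right)} = - \frac{\left(L w + L \left(6 - w\right)\right)^{2}}{3} + \frac{w}{6}$ ($p{\left(w,L \right)} = - \frac{2 \left(L w + \left(6 - w\right) L\right)^{2} - w}{6} = - \frac{2 \left(L w + L \left(6 - w\right)\right)^{2} - w}{6} = - \frac{- w + 2 \left(L w + L \left(6 - w\right)\right)^{2}}{6} = - \frac{\left(L w + L \left(6 - w\right)\right)^{2}}{3} + \frac{w}{6}$)
$p{\left(3,-9 \right)} 526 = \left(- 12 \left(-9\right)^{2} + \frac{1}{6} \cdot 3\right) 526 = \left(\left(-12\right) 81 + \frac{1}{2}\right) 526 = \left(-972 + \frac{1}{2}\right) 526 = \left(- \frac{1943}{2}\right) 526 = -511009$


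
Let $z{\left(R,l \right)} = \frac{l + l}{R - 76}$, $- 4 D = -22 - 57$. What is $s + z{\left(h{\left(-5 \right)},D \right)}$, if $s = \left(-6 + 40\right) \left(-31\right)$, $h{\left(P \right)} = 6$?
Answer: $- \frac{147639}{140} \approx -1054.6$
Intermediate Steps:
$D = \frac{79}{4}$ ($D = - \frac{-22 - 57}{4} = \left(- \frac{1}{4}\right) \left(-79\right) = \frac{79}{4} \approx 19.75$)
$z{\left(R,l \right)} = \frac{2 l}{-76 + R}$
$s = -1054$ ($s = 34 \left(-31\right) = -1054$)
$s + z{\left(h{\left(-5 \right)},D \right)} = -1054 + 2 \cdot \frac{79}{4} \frac{1}{-76 + 6} = -1054 + 2 \cdot \frac{79}{4} \frac{1}{-70} = -1054 + 2 \cdot \frac{79}{4} \left(- \frac{1}{70}\right) = -1054 - \frac{79}{140} = - \frac{147639}{140}$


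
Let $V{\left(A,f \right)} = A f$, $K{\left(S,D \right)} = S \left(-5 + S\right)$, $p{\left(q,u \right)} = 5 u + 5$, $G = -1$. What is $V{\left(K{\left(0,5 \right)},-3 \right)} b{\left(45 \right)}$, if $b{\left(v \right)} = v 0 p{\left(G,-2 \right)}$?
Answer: $0$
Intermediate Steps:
$p{\left(q,u \right)} = 5 + 5 u$
$b{\left(v \right)} = 0$ ($b{\left(v \right)} = v 0 \left(5 + 5 \left(-2\right)\right) = 0 \left(5 - 10\right) = 0 \left(-5\right) = 0$)
$V{\left(K{\left(0,5 \right)},-3 \right)} b{\left(45 \right)} = 0 \left(-5 + 0\right) \left(-3\right) 0 = 0 \left(-5\right) \left(-3\right) 0 = 0 \left(-3\right) 0 = 0 \cdot 0 = 0$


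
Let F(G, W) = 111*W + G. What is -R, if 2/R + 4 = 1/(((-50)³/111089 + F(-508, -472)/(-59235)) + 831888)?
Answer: 199058851837768/398117584032683 ≈ 0.50000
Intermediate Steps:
F(G, W) = G + 111*W
R = -199058851837768/398117584032683 (R = 2/(-4 + 1/(((-50)³/111089 + (-508 + 111*(-472))/(-59235)) + 831888)) = 2/(-4 + 1/((-125000*1/111089 + (-508 - 52392)*(-1/59235)) + 831888)) = 2/(-4 + 1/((-125000/111089 - 52900*(-1/59235)) + 831888)) = 2/(-4 + 1/((-125000/111089 + 10580/11847) + 831888)) = 2/(-4 + 1/(-27777580/119642853 + 831888)) = 2/(-4 + 1/(99529425918884/119642853)) = 2/(-4 + 119642853/99529425918884) = 2/(-398117584032683/99529425918884) = 2*(-99529425918884/398117584032683) = -199058851837768/398117584032683 ≈ -0.50000)
-R = -1*(-199058851837768/398117584032683) = 199058851837768/398117584032683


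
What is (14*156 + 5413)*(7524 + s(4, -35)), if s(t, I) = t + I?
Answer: 56924321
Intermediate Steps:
s(t, I) = I + t
(14*156 + 5413)*(7524 + s(4, -35)) = (14*156 + 5413)*(7524 + (-35 + 4)) = (2184 + 5413)*(7524 - 31) = 7597*7493 = 56924321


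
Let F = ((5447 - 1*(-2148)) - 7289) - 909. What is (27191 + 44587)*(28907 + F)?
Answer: 2031604512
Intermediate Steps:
F = -603 (F = ((5447 + 2148) - 7289) - 909 = (7595 - 7289) - 909 = 306 - 909 = -603)
(27191 + 44587)*(28907 + F) = (27191 + 44587)*(28907 - 603) = 71778*28304 = 2031604512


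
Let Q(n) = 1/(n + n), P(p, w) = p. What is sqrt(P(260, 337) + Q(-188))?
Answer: sqrt(9189346)/188 ≈ 16.124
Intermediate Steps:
Q(n) = 1/(2*n)
sqrt(P(260, 337) + Q(-188)) = sqrt(260 + (1/2)/(-188)) = sqrt(260 + (1/2)*(-1/188)) = sqrt(260 - 1/376) = sqrt(97759/376) = sqrt(9189346)/188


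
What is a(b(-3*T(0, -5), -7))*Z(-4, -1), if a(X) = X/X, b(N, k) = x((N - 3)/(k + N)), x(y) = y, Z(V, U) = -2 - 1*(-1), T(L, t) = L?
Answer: -1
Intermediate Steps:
Z(V, U) = -1 (Z(V, U) = -2 + 1 = -1)
b(N, k) = (-3 + N)/(N + k) (b(N, k) = (N - 3)/(k + N) = (-3 + N)/(N + k))
a(X) = 1
a(b(-3*T(0, -5), -7))*Z(-4, -1) = 1*(-1) = -1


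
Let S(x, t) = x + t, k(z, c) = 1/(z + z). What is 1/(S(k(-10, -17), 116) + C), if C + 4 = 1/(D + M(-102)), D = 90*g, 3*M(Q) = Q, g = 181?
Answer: 81280/9099301 ≈ 0.0089326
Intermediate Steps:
M(Q) = Q/3
D = 16290 (D = 90*181 = 16290)
C = -65023/16256 (C = -4 + 1/(16290 + (⅓)*(-102)) = -4 + 1/(16290 - 34) = -4 + 1/16256 = -65023/16256 ≈ -3.9999)
k(z, c) = 1/(2*z)
S(x, t) = t + x
1/(S(k(-10, -17), 116) + C) = 1/((116 + (½)/(-10)) - 65023/16256) = 1/((116 + (½)*(-⅒)) - 65023/16256) = 1/((116 - 1/20) - 65023/16256) = 1/(2319/20 - 65023/16256) = 1/(9099301/81280) = 81280/9099301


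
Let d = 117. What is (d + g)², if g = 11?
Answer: 16384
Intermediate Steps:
(d + g)² = (117 + 11)² = 128² = 16384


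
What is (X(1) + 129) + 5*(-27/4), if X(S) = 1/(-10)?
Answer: 1903/20 ≈ 95.150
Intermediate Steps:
X(S) = -⅒
(X(1) + 129) + 5*(-27/4) = (-⅒ + 129) + 5*(-27/4) = 1289/10 + 5*(-27*¼) = 1289/10 + 5*(-27/4) = 1289/10 - 135/4 = 1903/20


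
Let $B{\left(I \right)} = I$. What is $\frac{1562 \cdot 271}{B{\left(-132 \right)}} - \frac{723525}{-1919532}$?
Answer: $- \frac{6154895677}{1919532} \approx -3206.5$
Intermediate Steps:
$\frac{1562 \cdot 271}{B{\left(-132 \right)}} - \frac{723525}{-1919532} = \frac{1562 \cdot 271}{-132} - \frac{723525}{-1919532} = 423302 \left(- \frac{1}{132}\right) - - \frac{241175}{639844} = - \frac{19241}{6} + \frac{241175}{639844} = - \frac{6154895677}{1919532}$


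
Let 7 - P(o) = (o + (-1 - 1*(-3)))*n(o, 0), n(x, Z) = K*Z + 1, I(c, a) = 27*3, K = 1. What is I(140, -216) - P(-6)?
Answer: 70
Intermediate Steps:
I(c, a) = 81
n(x, Z) = 1 + Z (n(x, Z) = 1*Z + 1 = Z + 1 = 1 + Z)
P(o) = 5 - o (P(o) = 7 - (o + (-1 - 1*(-3)))*(1 + 0) = 7 - (o + (-1 + 3)) = 7 - (o + 2) = 7 - (2 + o) = 7 + (-2 - o) = 5 - o)
I(140, -216) - P(-6) = 81 - (5 - 1*(-6)) = 81 - (5 + 6) = 81 - 1*11 = 81 - 11 = 70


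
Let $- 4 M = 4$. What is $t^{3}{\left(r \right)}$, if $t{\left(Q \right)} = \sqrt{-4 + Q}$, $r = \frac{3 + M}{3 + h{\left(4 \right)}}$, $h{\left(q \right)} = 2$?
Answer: $- \frac{54 i \sqrt{10}}{25} \approx - 6.8305 i$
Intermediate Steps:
$M = -1$ ($M = \left(- \frac{1}{4}\right) 4 = -1$)
$r = \frac{2}{5}$ ($r = \frac{3 - 1}{3 + 2} = \frac{2}{5} \approx 0.4$)
$t^{3}{\left(r \right)} = \left(\sqrt{-4 + \frac{2}{5}}\right)^{3} = \left(\sqrt{- \frac{18}{5}}\right)^{3} = \left(\frac{3 i \sqrt{10}}{5}\right)^{3} = - \frac{54 i \sqrt{10}}{25}$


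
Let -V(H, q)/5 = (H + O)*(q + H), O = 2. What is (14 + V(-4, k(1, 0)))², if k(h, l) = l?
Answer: 676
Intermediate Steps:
V(H, q) = -5*(2 + H)*(H + q) (V(H, q) = -5*(H + 2)*(q + H) = -5*(2 + H)*(H + q))
(14 + V(-4, k(1, 0)))² = (14 + (-10*(-4) - 10*0 - 5*(-4)² - 5*(-4)*0))² = (14 + (40 + 0 - 5*16 + 0))² = (14 + (40 + 0 - 80 + 0))² = (14 - 40)² = (-26)² = 676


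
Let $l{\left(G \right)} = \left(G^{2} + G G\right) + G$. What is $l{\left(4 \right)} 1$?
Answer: $36$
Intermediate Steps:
$l{\left(G \right)} = G + 2 G^{2}$ ($l{\left(G \right)} = \left(G^{2} + G^{2}\right) + G = 2 G^{2} + G = G + 2 G^{2}$)
$l{\left(4 \right)} 1 = 4 \left(1 + 2 \cdot 4\right) 1 = 4 \left(1 + 8\right) 1 = 4 \cdot 9 \cdot 1 = 36 \cdot 1 = 36$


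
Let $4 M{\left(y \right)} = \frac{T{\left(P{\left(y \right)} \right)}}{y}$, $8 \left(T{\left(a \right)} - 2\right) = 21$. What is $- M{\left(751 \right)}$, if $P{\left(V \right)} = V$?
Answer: $- \frac{37}{24032} \approx -0.0015396$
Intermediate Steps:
$T{\left(a \right)} = \frac{37}{8}$ ($T{\left(a \right)} = 2 + \frac{1}{8} \cdot 21 = 2 + \frac{21}{8} = \frac{37}{8}$)
$M{\left(y \right)} = \frac{37}{32 y}$ ($M{\left(y \right)} = \frac{\frac{37}{8} \frac{1}{y}}{4} = \frac{37}{32 y}$)
$- M{\left(751 \right)} = - \frac{37}{32 \cdot 751} = \left(-1\right) \frac{37}{24032} = - \frac{37}{24032}$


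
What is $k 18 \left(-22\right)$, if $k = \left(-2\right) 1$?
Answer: $792$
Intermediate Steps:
$k = -2$
$k 18 \left(-22\right) = \left(-2\right) 18 \left(-22\right) = \left(-36\right) \left(-22\right) = 792$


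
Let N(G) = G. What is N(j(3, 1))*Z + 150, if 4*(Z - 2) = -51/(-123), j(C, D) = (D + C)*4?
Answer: 7530/41 ≈ 183.66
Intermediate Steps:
j(C, D) = 4*C + 4*D (j(C, D) = (C + D)*4 = 4*C + 4*D)
Z = 345/164 (Z = 2 + (-51/(-123))/4 = 2 + (-51*(-1/123))/4 = 2 + (¼)*(17/41) = 2 + 17/164 = 345/164 ≈ 2.1037)
N(j(3, 1))*Z + 150 = (4*3 + 4*1)*(345/164) + 150 = (12 + 4)*(345/164) + 150 = 16*(345/164) + 150 = 1380/41 + 150 = 7530/41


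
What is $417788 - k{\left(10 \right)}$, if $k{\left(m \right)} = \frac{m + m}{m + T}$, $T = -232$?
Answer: $\frac{46374478}{111} \approx 4.1779 \cdot 10^{5}$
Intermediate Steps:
$k{\left(m \right)} = \frac{2 m}{-232 + m}$ ($k{\left(m \right)} = \frac{m + m}{m - 232} = \frac{2 m}{-232 + m}$)
$417788 - k{\left(10 \right)} = 417788 - 2 \cdot 10 \frac{1}{-232 + 10} = 417788 - 2 \cdot 10 \frac{1}{-222} = 417788 - 2 \cdot 10 \left(- \frac{1}{222}\right) = 417788 - - \frac{10}{111} = 417788 + \frac{10}{111} = \frac{46374478}{111}$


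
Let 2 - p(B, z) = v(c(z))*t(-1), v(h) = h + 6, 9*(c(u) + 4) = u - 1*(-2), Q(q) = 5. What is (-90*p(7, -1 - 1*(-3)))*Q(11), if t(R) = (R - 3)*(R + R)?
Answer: 7900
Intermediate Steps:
c(u) = -34/9 + u/9 (c(u) = -4 + (u - 1*(-2))/9 = -4 + (u + 2)/9 = -4 + (2 + u)/9 = -4 + (2/9 + u/9) = -34/9 + u/9)
v(h) = 6 + h
t(R) = 2*R*(-3 + R) (t(R) = (-3 + R)*(2*R) = 2*R*(-3 + R))
p(B, z) = -142/9 - 8*z/9 (p(B, z) = 2 - (6 + (-34/9 + z/9))*2*(-1)*(-3 - 1) = 2 - (20/9 + z/9)*2*(-1)*(-4) = 2 - (20/9 + z/9)*8 = 2 - (160/9 + 8*z/9) = 2 + (-160/9 - 8*z/9) = -142/9 - 8*z/9)
(-90*p(7, -1 - 1*(-3)))*Q(11) = -90*(-142/9 - 8*(-1 - 1*(-3))/9)*5 = -90*(-142/9 - 8*(-1 + 3)/9)*5 = -90*(-142/9 - 8/9*2)*5 = -90*(-142/9 - 16/9)*5 = -90*(-158/9)*5 = 1580*5 = 7900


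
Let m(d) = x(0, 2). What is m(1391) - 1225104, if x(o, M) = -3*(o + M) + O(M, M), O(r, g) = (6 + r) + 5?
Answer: -1225097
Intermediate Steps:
O(r, g) = 11 + r
x(o, M) = 11 - 3*o - 2*M (x(o, M) = -3*(o + M) + (11 + M) = -3*(M + o) + (11 + M) = (-3*M - 3*o) + (11 + M) = 11 - 3*o - 2*M)
m(d) = 7 (m(d) = 11 - 3*0 - 2*2 = 11 + 0 - 4 = 7)
m(1391) - 1225104 = 7 - 1225104 = -1225097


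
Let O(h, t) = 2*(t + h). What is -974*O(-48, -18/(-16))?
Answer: 182625/2 ≈ 91313.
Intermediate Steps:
O(h, t) = 2*h + 2*t (O(h, t) = 2*(h + t) = 2*h + 2*t)
-974*O(-48, -18/(-16)) = -974*(2*(-48) + 2*(-18/(-16))) = -974*(-96 + 2*(-18*(-1/16))) = -974*(-96 + 2*(9/8)) = -974*(-96 + 9/4) = -974*(-375/4) = 182625/2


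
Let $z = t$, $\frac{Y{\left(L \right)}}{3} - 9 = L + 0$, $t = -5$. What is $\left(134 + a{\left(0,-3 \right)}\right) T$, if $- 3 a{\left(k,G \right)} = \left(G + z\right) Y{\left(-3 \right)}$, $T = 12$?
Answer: $2184$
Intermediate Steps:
$Y{\left(L \right)} = 27 + 3 L$ ($Y{\left(L \right)} = 27 + 3 \left(L + 0\right) = 27 + 3 L$)
$z = -5$
$a{\left(k,G \right)} = 30 - 6 G$ ($a{\left(k,G \right)} = - \frac{\left(G - 5\right) \left(27 + 3 \left(-3\right)\right)}{3} = - \frac{\left(-5 + G\right) \left(27 - 9\right)}{3} = - \frac{\left(-5 + G\right) 18}{3} = - \frac{-90 + 18 G}{3} = 30 - 6 G$)
$\left(134 + a{\left(0,-3 \right)}\right) T = \left(134 + \left(30 - -18\right)\right) 12 = \left(134 + \left(30 + 18\right)\right) 12 = \left(134 + 48\right) 12 = 182 \cdot 12 = 2184$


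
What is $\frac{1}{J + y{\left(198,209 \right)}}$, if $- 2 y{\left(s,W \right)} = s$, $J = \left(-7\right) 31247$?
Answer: $- \frac{1}{218828} \approx -4.5698 \cdot 10^{-6}$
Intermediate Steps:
$J = -218729$
$y{\left(s,W \right)} = - \frac{s}{2}$
$\frac{1}{J + y{\left(198,209 \right)}} = \frac{1}{-218729 - 99} = \frac{1}{-218828} = - \frac{1}{218828}$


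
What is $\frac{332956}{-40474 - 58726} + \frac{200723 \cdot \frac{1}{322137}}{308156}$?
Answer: $- \frac{2065750369836377}{615464386106400} \approx -3.3564$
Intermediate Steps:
$\frac{332956}{-40474 - 58726} + \frac{200723 \cdot \frac{1}{322137}}{308156} = \frac{332956}{-40474 - 58726} + 200723 \cdot \frac{1}{322137} \cdot \frac{1}{308156} = \frac{332956}{-99200} + \frac{200723}{322137} \cdot \frac{1}{308156} = 332956 \left(- \frac{1}{99200}\right) + \frac{200723}{99268449372} = - \frac{83239}{24800} + \frac{200723}{99268449372} = - \frac{2065750369836377}{615464386106400}$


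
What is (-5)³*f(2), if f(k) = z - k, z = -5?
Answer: 875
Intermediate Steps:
f(k) = -5 - k
(-5)³*f(2) = (-5)³*(-5 - 1*2) = -125*(-5 - 2) = -125*(-7) = 875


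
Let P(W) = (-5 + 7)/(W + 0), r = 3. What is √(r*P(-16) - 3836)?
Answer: I*√61382/4 ≈ 61.938*I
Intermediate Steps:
P(W) = 2/W
√(r*P(-16) - 3836) = √(3*(2/(-16)) - 3836) = √(3*(2*(-1/16)) - 3836) = √(3*(-⅛) - 3836) = √(-3/8 - 3836) = √(-30691/8) = I*√61382/4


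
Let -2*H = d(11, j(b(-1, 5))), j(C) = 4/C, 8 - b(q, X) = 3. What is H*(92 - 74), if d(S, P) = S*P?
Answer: -396/5 ≈ -79.200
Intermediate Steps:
b(q, X) = 5 (b(q, X) = 8 - 1*3 = 8 - 3 = 5)
d(S, P) = P*S
H = -22/5 (H = -4/5*11/2 = -4*(1/5)*11/2 = -2*11/5 = -1/2*44/5 = -22/5 ≈ -4.4000)
H*(92 - 74) = -22*(92 - 74)/5 = -22/5*18 = -396/5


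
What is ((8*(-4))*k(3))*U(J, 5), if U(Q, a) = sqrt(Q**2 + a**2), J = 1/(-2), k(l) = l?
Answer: -48*sqrt(101) ≈ -482.39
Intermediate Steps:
J = -1/2 (J = 1*(-1/2) = -1/2 ≈ -0.50000)
((8*(-4))*k(3))*U(J, 5) = ((8*(-4))*3)*sqrt((-1/2)**2 + 5**2) = (-32*3)*sqrt(1/4 + 25) = -48*sqrt(101)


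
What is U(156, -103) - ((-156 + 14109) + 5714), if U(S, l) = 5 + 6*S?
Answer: -18726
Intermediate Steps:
U(156, -103) - ((-156 + 14109) + 5714) = (5 + 6*156) - ((-156 + 14109) + 5714) = (5 + 936) - (13953 + 5714) = 941 - 1*19667 = 941 - 19667 = -18726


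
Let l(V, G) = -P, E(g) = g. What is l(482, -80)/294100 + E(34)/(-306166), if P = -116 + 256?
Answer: -1321566/2251085515 ≈ -0.00058708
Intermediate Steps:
P = 140
l(V, G) = -140 (l(V, G) = -1*140 = -140)
l(482, -80)/294100 + E(34)/(-306166) = -140/294100 + 34/(-306166) = -140*1/294100 + 34*(-1/306166) = -7/14705 - 17/153083 = -1321566/2251085515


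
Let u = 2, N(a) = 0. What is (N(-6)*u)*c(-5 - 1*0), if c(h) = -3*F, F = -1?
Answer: 0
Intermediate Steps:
c(h) = 3 (c(h) = -3*(-1) = 3)
(N(-6)*u)*c(-5 - 1*0) = (0*2)*3 = 0*3 = 0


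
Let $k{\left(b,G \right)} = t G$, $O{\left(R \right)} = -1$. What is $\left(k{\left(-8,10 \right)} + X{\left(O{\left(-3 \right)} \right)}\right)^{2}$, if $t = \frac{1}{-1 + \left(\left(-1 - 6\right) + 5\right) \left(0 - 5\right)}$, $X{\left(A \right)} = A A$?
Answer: $\frac{361}{81} \approx 4.4568$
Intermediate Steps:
$X{\left(A \right)} = A^{2}$
$t = \frac{1}{9}$ ($t = \frac{1}{-1 + \left(\left(-1 - 6\right) + 5\right) \left(-5\right)} = \frac{1}{-1 + \left(-7 + 5\right) \left(-5\right)} = \frac{1}{-1 - -10} = \frac{1}{-1 + 10} = \frac{1}{9} \approx 0.11111$)
$k{\left(b,G \right)} = \frac{G}{9}$
$\left(k{\left(-8,10 \right)} + X{\left(O{\left(-3 \right)} \right)}\right)^{2} = \left(\frac{1}{9} \cdot 10 + \left(-1\right)^{2}\right)^{2} = \left(\frac{10}{9} + 1\right)^{2} = \left(\frac{19}{9}\right)^{2} = \frac{361}{81}$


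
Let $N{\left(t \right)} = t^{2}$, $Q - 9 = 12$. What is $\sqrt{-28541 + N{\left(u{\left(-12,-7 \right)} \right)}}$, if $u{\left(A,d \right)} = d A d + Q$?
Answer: $2 \sqrt{73237} \approx 541.25$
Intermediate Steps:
$Q = 21$ ($Q = 9 + 12 = 21$)
$u{\left(A,d \right)} = 21 + A d^{2}$ ($u{\left(A,d \right)} = d A d + 21 = A d d + 21 = A d^{2} + 21 = 21 + A d^{2}$)
$\sqrt{-28541 + N{\left(u{\left(-12,-7 \right)} \right)}} = \sqrt{-28541 + \left(21 - 12 \left(-7\right)^{2}\right)^{2}} = \sqrt{-28541 + \left(21 - 588\right)^{2}} = \sqrt{-28541 + \left(-567\right)^{2}} = \sqrt{-28541 + 321489} = \sqrt{292948} = 2 \sqrt{73237}$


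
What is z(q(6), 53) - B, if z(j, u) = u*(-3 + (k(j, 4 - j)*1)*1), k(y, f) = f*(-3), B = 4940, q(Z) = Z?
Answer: -4781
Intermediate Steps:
k(y, f) = -3*f
z(j, u) = u*(-15 + 3*j) (z(j, u) = u*(-3 + (-3*(4 - j)*1)*1) = u*(-3 + ((-12 + 3*j)*1)*1) = u*(-3 + (-12 + 3*j)*1) = u*(-3 + (-12 + 3*j)) = u*(-15 + 3*j))
z(q(6), 53) - B = 3*53*(-5 + 6) - 1*4940 = 3*53*1 - 4940 = 159 - 4940 = -4781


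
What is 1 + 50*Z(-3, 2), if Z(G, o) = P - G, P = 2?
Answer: 251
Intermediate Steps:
Z(G, o) = 2 - G
1 + 50*Z(-3, 2) = 1 + 50*(2 - 1*(-3)) = 1 + 50*(2 + 3) = 1 + 50*5 = 1 + 250 = 251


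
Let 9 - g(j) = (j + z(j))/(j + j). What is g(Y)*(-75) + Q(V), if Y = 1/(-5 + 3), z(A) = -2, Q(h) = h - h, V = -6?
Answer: -975/2 ≈ -487.50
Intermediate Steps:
Q(h) = 0
Y = -1/2 (Y = 1/(-2) = -1/2 ≈ -0.50000)
g(j) = 9 - (-2 + j)/(2*j) (g(j) = 9 - (j - 2)/(j + j) = 9 - (-2 + j)/(2*j))
g(Y)*(-75) + Q(V) = (17/2 + 1/(-1/2))*(-75) + 0 = (17/2 - 2)*(-75) + 0 = (13/2)*(-75) + 0 = -975/2 + 0 = -975/2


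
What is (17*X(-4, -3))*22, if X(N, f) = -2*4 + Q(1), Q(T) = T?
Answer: -2618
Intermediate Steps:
X(N, f) = -7 (X(N, f) = -2*4 + 1 = -8 + 1 = -7)
(17*X(-4, -3))*22 = (17*(-7))*22 = -119*22 = -2618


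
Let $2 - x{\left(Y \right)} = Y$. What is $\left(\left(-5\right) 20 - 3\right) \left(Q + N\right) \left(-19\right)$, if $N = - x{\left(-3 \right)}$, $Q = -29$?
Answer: $-66538$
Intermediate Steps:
$x{\left(Y \right)} = 2 - Y$
$N = -5$ ($N = - (2 - -3) = - (2 + 3) = \left(-1\right) 5 = -5$)
$\left(\left(-5\right) 20 - 3\right) \left(Q + N\right) \left(-19\right) = \left(\left(-5\right) 20 - 3\right) \left(-29 - 5\right) \left(-19\right) = \left(-100 - 3\right) \left(\left(-34\right) \left(-19\right)\right) = \left(-103\right) 646 = -66538$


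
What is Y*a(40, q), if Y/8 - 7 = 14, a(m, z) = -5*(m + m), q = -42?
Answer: -67200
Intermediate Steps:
a(m, z) = -10*m
Y = 168 (Y = 56 + 8*14 = 56 + 112 = 168)
Y*a(40, q) = 168*(-10*40) = 168*(-400) = -67200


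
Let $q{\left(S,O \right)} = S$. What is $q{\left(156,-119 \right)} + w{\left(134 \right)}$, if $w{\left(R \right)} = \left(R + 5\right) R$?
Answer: $18782$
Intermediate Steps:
$w{\left(R \right)} = R \left(5 + R\right)$ ($w{\left(R \right)} = \left(5 + R\right) R = R \left(5 + R\right)$)
$q{\left(156,-119 \right)} + w{\left(134 \right)} = 156 + 134 \left(5 + 134\right) = 156 + 134 \cdot 139 = 156 + 18626 = 18782$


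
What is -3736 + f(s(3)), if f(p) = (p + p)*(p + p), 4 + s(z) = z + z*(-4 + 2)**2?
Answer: -3252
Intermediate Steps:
s(z) = -4 + 5*z (s(z) = -4 + (z + z*(-4 + 2)**2) = -4 + (z + z*(-2)**2) = -4 + (z + z*4) = -4 + (z + 4*z) = -4 + 5*z)
f(p) = 4*p**2 (f(p) = (2*p)*(2*p) = 4*p**2)
-3736 + f(s(3)) = -3736 + 4*(-4 + 5*3)**2 = -3736 + 4*(-4 + 15)**2 = -3736 + 4*11**2 = -3736 + 4*121 = -3736 + 484 = -3252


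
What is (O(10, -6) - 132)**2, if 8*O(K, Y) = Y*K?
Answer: 77841/4 ≈ 19460.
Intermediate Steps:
O(K, Y) = K*Y/8 (O(K, Y) = (Y*K)/8 = (K*Y)/8 = K*Y/8)
(O(10, -6) - 132)**2 = ((1/8)*10*(-6) - 132)**2 = (-15/2 - 132)**2 = (-279/2)**2 = 77841/4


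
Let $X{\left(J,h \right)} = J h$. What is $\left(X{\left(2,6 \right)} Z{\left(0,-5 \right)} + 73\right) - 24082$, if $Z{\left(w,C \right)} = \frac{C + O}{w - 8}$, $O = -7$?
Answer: $-23991$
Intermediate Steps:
$Z{\left(w,C \right)} = \frac{-7 + C}{-8 + w}$ ($Z{\left(w,C \right)} = \frac{C - 7}{w - 8} = \frac{-7 + C}{-8 + w}$)
$\left(X{\left(2,6 \right)} Z{\left(0,-5 \right)} + 73\right) - 24082 = \left(2 \cdot 6 \frac{-7 - 5}{-8 + 0} + 73\right) - 24082 = \left(12 \frac{1}{-8} \left(-12\right) + 73\right) - 24082 = \left(12 \left(\left(- \frac{1}{8}\right) \left(-12\right)\right) + 73\right) - 24082 = \left(12 \cdot \frac{3}{2} + 73\right) - 24082 = \left(18 + 73\right) - 24082 = 91 - 24082 = -23991$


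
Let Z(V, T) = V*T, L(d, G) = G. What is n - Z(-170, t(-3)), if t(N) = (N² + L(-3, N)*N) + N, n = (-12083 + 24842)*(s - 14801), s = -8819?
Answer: -301365030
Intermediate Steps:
n = -301367580 (n = (-12083 + 24842)*(-8819 - 14801) = 12759*(-23620) = -301367580)
t(N) = N + 2*N² (t(N) = (N² + N*N) + N = (N² + N²) + N = 2*N² + N = N + 2*N²)
Z(V, T) = T*V
n - Z(-170, t(-3)) = -301367580 - (-3*(1 + 2*(-3)))*(-170) = -301367580 - (-3*(1 - 6))*(-170) = -301367580 - (-3*(-5))*(-170) = -301367580 - 15*(-170) = -301367580 - 1*(-2550) = -301367580 + 2550 = -301365030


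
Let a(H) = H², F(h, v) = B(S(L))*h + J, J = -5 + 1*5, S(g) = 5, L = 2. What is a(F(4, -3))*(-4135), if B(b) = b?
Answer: -1654000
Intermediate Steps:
J = 0 (J = -5 + 5 = 0)
F(h, v) = 5*h (F(h, v) = 5*h + 0 = 5*h)
a(F(4, -3))*(-4135) = (5*4)²*(-4135) = 20²*(-4135) = 400*(-4135) = -1654000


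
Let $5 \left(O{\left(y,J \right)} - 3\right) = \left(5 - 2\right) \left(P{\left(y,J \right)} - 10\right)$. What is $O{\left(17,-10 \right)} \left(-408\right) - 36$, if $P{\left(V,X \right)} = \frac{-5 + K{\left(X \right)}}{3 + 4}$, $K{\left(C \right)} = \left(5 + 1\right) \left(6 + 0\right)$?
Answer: $\frac{3636}{35} \approx 103.89$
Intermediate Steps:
$K{\left(C \right)} = 36$ ($K{\left(C \right)} = 6 \cdot 6 = 36$)
$P{\left(V,X \right)} = \frac{31}{7}$ ($P{\left(V,X \right)} = \frac{-5 + 36}{3 + 4} = \frac{31}{7}$)
$O{\left(y,J \right)} = - \frac{12}{35}$ ($O{\left(y,J \right)} = 3 + \frac{\left(5 - 2\right) \left(\frac{31}{7} - 10\right)}{5} = 3 + \frac{3 \left(- \frac{39}{7}\right)}{5} = 3 + \frac{1}{5} \left(- \frac{117}{7}\right) = 3 - \frac{117}{35} = - \frac{12}{35}$)
$O{\left(17,-10 \right)} \left(-408\right) - 36 = \left(- \frac{12}{35}\right) \left(-408\right) - 36 = \frac{4896}{35} - 36 = \frac{3636}{35}$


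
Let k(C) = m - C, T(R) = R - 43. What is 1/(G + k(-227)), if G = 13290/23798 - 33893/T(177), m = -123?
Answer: -1594466/236577913 ≈ -0.0067397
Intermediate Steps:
T(R) = -43 + R
k(C) = -123 - C
G = -402402377/1594466 (G = 13290/23798 - 33893/(-43 + 177) = 13290*(1/23798) - 33893/134 = 6645/11899 - 33893*1/134 = 6645/11899 - 33893/134 = -402402377/1594466 ≈ -252.37)
1/(G + k(-227)) = 1/(-402402377/1594466 + (-123 - 1*(-227))) = 1/(-402402377/1594466 + (-123 + 227)) = 1/(-402402377/1594466 + 104) = 1/(-236577913/1594466) = -1594466/236577913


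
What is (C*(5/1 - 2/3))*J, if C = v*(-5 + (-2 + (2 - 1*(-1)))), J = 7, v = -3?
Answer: 364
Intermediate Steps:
C = 12 (C = -3*(-5 + (-2 + (2 - 1*(-1)))) = -3*(-5 + (-2 + (2 + 1))) = -3*(-5 + (-2 + 3)) = -3*(-5 + 1) = -3*(-4) = 12)
(C*(5/1 - 2/3))*J = (12*(5/1 - 2/3))*7 = (12*(5*1 - 2*⅓))*7 = (12*(5 - ⅔))*7 = (12*(13/3))*7 = 52*7 = 364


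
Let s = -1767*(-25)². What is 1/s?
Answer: -1/1104375 ≈ -9.0549e-7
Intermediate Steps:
s = -1104375 (s = -1767*625 = -1104375)
1/s = 1/(-1104375) = -1/1104375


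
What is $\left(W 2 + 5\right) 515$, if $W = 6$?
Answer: $8755$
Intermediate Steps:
$\left(W 2 + 5\right) 515 = \left(6 \cdot 2 + 5\right) 515 = \left(12 + 5\right) 515 = 17 \cdot 515 = 8755$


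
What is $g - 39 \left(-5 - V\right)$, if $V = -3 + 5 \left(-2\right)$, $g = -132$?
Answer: $-444$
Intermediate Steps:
$V = -13$ ($V = -3 - 10 = -13$)
$g - 39 \left(-5 - V\right) = -132 - 39 \left(-5 - -13\right) = -132 - 39 \left(-5 + 13\right) = -132 - 312 = -444$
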